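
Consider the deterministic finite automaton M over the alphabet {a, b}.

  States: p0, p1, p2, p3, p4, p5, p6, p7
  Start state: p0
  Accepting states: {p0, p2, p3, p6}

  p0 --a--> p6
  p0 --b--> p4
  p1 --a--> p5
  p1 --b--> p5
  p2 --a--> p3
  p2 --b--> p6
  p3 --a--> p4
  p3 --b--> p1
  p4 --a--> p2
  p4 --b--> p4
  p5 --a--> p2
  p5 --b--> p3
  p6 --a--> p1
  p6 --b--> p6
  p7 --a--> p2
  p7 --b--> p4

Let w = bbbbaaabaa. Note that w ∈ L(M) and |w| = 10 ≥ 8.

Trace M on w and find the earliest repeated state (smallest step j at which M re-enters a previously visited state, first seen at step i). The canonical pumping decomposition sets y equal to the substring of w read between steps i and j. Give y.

b

State sequence: p0 -b-> p4 -b-> p4 -b-> p4 -b-> p4 -a-> p2 -a-> p3 -a-> p4 -b-> p4 -a-> p2 -a-> p3
First repeat at step 2: p4 was already visited.

So i = 1, j = 2, giving x = w[0:1] = b, y = w[1:2] = b, z = w[2:10] = bbaaabaa.
Check: |xy| = 2 ≤ 8 and |y| = 1 ≥ 1. Reading y takes M from p4 back to p4, so every xyⁱz is accepted.
Since M has 8 states, any run of length ≥ 8 visits 8+1 states, so by pigeonhole some state repeats within the first 8 steps — that repeat gives the pumpable loop.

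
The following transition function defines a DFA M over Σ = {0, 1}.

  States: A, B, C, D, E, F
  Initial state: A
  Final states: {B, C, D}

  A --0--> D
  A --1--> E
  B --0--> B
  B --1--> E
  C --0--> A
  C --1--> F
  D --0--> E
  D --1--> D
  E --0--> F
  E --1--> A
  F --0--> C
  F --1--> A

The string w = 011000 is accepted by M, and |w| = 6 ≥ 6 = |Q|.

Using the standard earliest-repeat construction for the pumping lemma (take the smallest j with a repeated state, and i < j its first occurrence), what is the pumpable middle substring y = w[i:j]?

1

Run of M on w = 0 1 1 0 0 0:
  step 0: A  (start)
  step 1: D  (read 0: A→D)
  step 2: D  (read 1: D→D)   ← first repeat (D seen earlier)
  step 3: D  (read 1: D→D)
  step 4: E  (read 0: D→E)
  step 5: F  (read 0: E→F)
  step 6: C  (read 0: F→C)

So i = 1, j = 2, giving x = w[0:1] = 0, y = w[1:2] = 1, z = w[2:6] = 1000.
Check: |xy| = 2 ≤ 6 and |y| = 1 ≥ 1. Reading y takes M from D back to D, so every xyⁱz is accepted.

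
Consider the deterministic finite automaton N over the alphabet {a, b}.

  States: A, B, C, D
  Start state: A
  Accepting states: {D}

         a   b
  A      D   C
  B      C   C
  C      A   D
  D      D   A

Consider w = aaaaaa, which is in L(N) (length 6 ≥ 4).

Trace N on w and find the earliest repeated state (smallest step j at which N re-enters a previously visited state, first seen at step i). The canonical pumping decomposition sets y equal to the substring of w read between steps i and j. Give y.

a

State sequence: A -a-> D -a-> D -a-> D -a-> D -a-> D -a-> D
First repeat at step 2: D was already visited.

So i = 1, j = 2, giving x = w[0:1] = a, y = w[1:2] = a, z = w[2:6] = aaaa.
Check: |xy| = 2 ≤ 4 and |y| = 1 ≥ 1. Reading y takes N from D back to D, so every xyⁱz is accepted.
The DFA has 4 states, so the proof of the pumping lemma guarantees a repeated state among the first 4+1 visited; the segment between the two visits is the pumpable y.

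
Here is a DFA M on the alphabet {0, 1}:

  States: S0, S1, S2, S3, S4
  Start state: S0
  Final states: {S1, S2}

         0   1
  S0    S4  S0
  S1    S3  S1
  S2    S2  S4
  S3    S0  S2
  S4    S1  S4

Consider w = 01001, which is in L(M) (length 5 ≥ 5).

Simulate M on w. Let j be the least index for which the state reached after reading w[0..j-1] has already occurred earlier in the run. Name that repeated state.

S4

State sequence: S0 -0-> S4 -1-> S4 -0-> S1 -0-> S3 -1-> S2
First repeat at step 2: S4 was already visited.

The earliest repeat is at step j = 2: M is in S4, which it already visited at step i = 1.
The DFA has 5 states, so the proof of the pumping lemma guarantees a repeated state among the first 5+1 visited; the segment between the two visits is the pumpable y.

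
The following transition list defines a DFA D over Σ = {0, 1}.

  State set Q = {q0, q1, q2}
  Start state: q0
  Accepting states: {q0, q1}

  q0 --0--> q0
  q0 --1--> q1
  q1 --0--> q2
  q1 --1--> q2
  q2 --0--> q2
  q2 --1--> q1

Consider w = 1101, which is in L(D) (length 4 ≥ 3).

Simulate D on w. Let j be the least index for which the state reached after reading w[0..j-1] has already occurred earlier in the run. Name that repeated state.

Run of D on w = 1 1 0 1:
  step 0: q0  (start)
  step 1: q1  (read 1: q0→q1)
  step 2: q2  (read 1: q1→q2)
  step 3: q2  (read 0: q2→q2)   ← first repeat (q2 seen earlier)
  step 4: q1  (read 1: q2→q1)

The earliest repeat is at step j = 3: D is in q2, which it already visited at step i = 2.

q2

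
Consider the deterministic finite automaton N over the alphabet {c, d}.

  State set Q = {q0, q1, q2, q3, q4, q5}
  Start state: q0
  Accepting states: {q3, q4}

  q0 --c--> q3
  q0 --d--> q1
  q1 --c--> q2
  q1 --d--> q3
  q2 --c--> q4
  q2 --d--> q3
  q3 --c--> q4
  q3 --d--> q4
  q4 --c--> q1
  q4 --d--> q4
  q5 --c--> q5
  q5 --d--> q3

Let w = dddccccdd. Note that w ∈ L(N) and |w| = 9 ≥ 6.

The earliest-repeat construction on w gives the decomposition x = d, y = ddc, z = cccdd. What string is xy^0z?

xy⁰z = xz = d·cccdd = dcccdd.
Reading y = ddc takes N from q1 back to q1, so after x the machine is still in q1, and z then leads to the accepting state q4. Hence dcccdd ∈ L(N).

dcccdd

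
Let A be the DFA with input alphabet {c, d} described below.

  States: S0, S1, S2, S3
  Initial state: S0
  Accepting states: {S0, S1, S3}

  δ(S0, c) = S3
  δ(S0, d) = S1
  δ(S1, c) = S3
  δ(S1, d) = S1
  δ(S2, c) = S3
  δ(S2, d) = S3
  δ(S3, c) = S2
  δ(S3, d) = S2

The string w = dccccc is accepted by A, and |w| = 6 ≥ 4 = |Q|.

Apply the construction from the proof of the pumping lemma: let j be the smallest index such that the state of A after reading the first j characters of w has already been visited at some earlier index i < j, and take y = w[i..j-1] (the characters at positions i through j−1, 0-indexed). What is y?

State sequence: S0 -d-> S1 -c-> S3 -c-> S2 -c-> S3 -c-> S2 -c-> S3
First repeat at step 4: S3 was already visited.

So i = 2, j = 4, giving x = w[0:2] = dc, y = w[2:4] = cc, z = w[4:6] = cc.
Check: |xy| = 4 ≤ 4 and |y| = 2 ≥ 1. Reading y takes A from S3 back to S3, so every xyⁱz is accepted.
With |Q| = 4, pigeonhole forces a state repeat no later than step 4; the substring read between the first and second visits to that state can be pumped.

cc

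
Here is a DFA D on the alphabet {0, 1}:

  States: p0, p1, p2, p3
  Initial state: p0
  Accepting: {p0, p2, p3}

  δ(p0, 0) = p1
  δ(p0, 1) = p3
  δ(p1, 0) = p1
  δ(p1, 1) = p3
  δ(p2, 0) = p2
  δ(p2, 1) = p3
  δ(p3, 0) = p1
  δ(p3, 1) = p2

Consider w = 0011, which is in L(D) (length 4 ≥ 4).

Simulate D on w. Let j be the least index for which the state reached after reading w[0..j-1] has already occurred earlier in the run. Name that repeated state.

p1

Run of D on w = 0 0 1 1:
  step 0: p0  (start)
  step 1: p1  (read 0: p0→p1)
  step 2: p1  (read 0: p1→p1)   ← first repeat (p1 seen earlier)
  step 3: p3  (read 1: p1→p3)
  step 4: p2  (read 1: p3→p2)

The earliest repeat is at step j = 2: D is in p1, which it already visited at step i = 1.
Pumping length from the standard proof: p = 4 (the number of states). The repeated state found above gives |xy| = j ≤ 4 and |y| = j − i ≥ 1.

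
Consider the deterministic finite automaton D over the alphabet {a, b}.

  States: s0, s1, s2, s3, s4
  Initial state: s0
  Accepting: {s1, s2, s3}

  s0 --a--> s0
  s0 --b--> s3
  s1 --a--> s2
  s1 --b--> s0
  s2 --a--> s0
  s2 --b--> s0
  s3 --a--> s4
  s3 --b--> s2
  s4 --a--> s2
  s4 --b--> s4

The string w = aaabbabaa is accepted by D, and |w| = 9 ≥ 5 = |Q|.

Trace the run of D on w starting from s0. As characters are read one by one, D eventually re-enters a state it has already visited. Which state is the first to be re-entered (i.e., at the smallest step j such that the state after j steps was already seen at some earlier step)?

State sequence: s0 -a-> s0 -a-> s0 -a-> s0 -b-> s3 -b-> s2 -a-> s0 -b-> s3 -a-> s4 -a-> s2
First repeat at step 1: s0 was already visited.

The earliest repeat is at step j = 1: D is in s0, which it already visited at step i = 0.
Pumping length from the standard proof: p = 5 (the number of states). The repeated state found above gives |xy| = j ≤ 5 and |y| = j − i ≥ 1.

s0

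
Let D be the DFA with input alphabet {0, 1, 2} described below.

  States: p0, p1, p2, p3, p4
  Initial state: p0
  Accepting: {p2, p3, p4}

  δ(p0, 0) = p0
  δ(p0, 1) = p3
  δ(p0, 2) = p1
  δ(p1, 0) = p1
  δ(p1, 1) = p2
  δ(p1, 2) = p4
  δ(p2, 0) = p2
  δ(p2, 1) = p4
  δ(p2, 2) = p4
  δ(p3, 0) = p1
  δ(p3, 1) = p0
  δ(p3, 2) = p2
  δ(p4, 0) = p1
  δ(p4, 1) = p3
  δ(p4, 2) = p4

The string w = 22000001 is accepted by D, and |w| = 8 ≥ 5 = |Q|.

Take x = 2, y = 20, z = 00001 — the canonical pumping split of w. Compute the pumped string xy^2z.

xy^2z = 2·20·20·00001 = 2202000001.
Reading y = 20 takes D from p1 back to p1, so after x·y·y the machine is still in p1, and z then leads to the accepting state p2. Hence 2202000001 ∈ L(D).

2202000001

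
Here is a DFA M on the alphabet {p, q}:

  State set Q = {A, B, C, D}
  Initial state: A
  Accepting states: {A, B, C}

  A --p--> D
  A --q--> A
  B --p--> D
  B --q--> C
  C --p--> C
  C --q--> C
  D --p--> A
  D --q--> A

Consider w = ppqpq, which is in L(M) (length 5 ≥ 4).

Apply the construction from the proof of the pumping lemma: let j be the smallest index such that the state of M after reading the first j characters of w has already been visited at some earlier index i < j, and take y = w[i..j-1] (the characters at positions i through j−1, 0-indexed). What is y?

Run of M on w = p p q p q:
  step 0: A  (start)
  step 1: D  (read p: A→D)
  step 2: A  (read p: D→A)   ← first repeat (A seen earlier)
  step 3: A  (read q: A→A)
  step 4: D  (read p: A→D)
  step 5: A  (read q: D→A)

So i = 0, j = 2, giving x = w[0:0] = ε, y = w[0:2] = pp, z = w[2:5] = qpq.
Check: |xy| = 2 ≤ 4 and |y| = 2 ≥ 1. Reading y takes M from A back to A, so every xyⁱz is accepted.
With |Q| = 4, pigeonhole forces a state repeat no later than step 4; the substring read between the first and second visits to that state can be pumped.

pp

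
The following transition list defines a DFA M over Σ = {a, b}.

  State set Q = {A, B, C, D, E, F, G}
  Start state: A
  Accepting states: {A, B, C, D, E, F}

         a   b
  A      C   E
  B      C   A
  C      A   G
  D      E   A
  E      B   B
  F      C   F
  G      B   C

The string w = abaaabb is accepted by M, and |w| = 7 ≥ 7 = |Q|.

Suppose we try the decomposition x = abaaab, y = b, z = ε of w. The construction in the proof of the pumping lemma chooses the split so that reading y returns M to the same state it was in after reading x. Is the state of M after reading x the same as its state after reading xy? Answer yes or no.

no

State sequence: A -a-> C -b-> G -a-> B -a-> C -a-> A -b-> E -b-> B

After x (step 6): E. After xy (step 7): B.
They differ (E ≠ B), so y is not a cycle from the state after x; this split is not the one the pumping-lemma construction produces, and pumping y need not keep the string in L(M).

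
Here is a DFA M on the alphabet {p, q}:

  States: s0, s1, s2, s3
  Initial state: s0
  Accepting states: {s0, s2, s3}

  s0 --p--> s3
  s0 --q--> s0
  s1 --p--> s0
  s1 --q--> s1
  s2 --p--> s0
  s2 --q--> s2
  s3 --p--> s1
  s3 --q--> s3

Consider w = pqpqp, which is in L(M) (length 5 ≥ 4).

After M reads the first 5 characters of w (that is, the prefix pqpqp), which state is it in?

State sequence: s0 -p-> s3 -q-> s3 -p-> s1 -q-> s1 -p-> s0

After reading 5 characters, M is in state s0.
(This kind of state-tracing is the core of the pumping-lemma construction: with 4 states, pigeonhole forces a repeat within the first 4 steps.)

s0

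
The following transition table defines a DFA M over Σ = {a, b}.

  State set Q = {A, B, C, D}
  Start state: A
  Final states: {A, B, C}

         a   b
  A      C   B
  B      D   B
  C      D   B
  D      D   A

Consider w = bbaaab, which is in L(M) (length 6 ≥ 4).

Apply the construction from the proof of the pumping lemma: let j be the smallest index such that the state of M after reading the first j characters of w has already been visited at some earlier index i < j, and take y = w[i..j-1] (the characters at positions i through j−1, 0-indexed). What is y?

b

State sequence: A -b-> B -b-> B -a-> D -a-> D -a-> D -b-> A
First repeat at step 2: B was already visited.

So i = 1, j = 2, giving x = w[0:1] = b, y = w[1:2] = b, z = w[2:6] = aaab.
Check: |xy| = 2 ≤ 4 and |y| = 1 ≥ 1. Reading y takes M from B back to B, so every xyⁱz is accepted.
Pumping length from the standard proof: p = 4 (the number of states). The repeated state found above gives |xy| = j ≤ 4 and |y| = j − i ≥ 1.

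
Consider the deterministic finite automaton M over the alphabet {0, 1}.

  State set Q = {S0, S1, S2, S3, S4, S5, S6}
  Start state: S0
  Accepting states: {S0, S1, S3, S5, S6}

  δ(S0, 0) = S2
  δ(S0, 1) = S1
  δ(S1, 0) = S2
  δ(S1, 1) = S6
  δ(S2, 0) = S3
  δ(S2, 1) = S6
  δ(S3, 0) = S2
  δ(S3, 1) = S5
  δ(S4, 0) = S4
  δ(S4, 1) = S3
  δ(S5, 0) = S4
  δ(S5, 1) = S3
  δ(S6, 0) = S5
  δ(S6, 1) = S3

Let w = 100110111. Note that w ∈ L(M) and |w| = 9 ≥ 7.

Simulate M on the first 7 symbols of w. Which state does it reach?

Run of M on the first 7 characters of w = 1 0 0 1 1 0 1:
  step 0: S0  (start)
  step 1: S1  (read 1: S0→S1)
  step 2: S2  (read 0: S1→S2)
  step 3: S3  (read 0: S2→S3)
  step 4: S5  (read 1: S3→S5)
  step 5: S3  (read 1: S5→S3)
  step 6: S2  (read 0: S3→S2)
  step 7: S6  (read 1: S2→S6)

After reading 7 characters, M is in state S6.
(This kind of state-tracing is the core of the pumping-lemma construction: with 7 states, pigeonhole forces a repeat within the first 7 steps.)

S6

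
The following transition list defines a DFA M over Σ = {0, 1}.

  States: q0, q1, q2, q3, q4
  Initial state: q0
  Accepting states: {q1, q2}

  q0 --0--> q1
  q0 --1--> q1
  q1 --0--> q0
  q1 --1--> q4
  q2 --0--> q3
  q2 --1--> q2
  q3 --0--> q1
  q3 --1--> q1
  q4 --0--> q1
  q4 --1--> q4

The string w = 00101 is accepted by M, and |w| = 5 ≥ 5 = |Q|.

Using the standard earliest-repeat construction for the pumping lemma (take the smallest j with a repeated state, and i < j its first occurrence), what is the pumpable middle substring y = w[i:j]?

State sequence: q0 -0-> q1 -0-> q0 -1-> q1 -0-> q0 -1-> q1
First repeat at step 2: q0 was already visited.

So i = 0, j = 2, giving x = w[0:0] = ε, y = w[0:2] = 00, z = w[2:5] = 101.
Check: |xy| = 2 ≤ 5 and |y| = 2 ≥ 1. Reading y takes M from q0 back to q0, so every xyⁱz is accepted.

00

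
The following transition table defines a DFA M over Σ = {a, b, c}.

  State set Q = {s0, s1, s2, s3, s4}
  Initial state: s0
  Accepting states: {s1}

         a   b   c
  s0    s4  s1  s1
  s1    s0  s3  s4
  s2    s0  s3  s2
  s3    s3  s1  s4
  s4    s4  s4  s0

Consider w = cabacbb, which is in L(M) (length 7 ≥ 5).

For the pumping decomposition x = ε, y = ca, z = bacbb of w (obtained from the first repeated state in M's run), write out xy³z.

xy^3z = ε·ca·ca·ca·bacbb = cacacabacbb.
Reading y = ca takes M from s0 back to s0, so after x·y·y·y the machine is still in s0, and z then leads to the accepting state s1. Hence cacacabacbb ∈ L(M).

cacacabacbb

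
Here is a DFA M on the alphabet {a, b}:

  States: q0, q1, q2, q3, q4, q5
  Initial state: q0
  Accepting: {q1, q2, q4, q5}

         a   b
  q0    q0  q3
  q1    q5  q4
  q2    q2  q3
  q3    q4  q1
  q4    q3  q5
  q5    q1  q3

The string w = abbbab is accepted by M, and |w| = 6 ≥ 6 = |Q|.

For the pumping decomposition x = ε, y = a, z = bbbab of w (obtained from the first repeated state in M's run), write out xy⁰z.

bbbab

xy⁰z = xz = ε·bbbab = bbbab.
Reading y = a takes M from q0 back to q0, so after x the machine is still in q0, and z then leads to the accepting state q1. Hence bbbab ∈ L(M).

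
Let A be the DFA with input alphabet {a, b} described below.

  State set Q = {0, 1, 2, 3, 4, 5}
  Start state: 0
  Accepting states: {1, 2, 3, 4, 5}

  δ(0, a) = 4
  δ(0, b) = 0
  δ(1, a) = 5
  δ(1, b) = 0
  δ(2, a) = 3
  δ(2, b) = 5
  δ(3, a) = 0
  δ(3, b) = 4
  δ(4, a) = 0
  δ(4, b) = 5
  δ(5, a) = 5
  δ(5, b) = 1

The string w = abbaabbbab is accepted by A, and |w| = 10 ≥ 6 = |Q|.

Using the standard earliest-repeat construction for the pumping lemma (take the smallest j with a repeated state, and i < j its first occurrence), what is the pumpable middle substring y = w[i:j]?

ba

State sequence: 0 -a-> 4 -b-> 5 -b-> 1 -a-> 5 -a-> 5 -b-> 1 -b-> 0 -b-> 0 -a-> 4 -b-> 5
First repeat at step 4: 5 was already visited.

So i = 2, j = 4, giving x = w[0:2] = ab, y = w[2:4] = ba, z = w[4:10] = abbbab.
Check: |xy| = 4 ≤ 6 and |y| = 2 ≥ 1. Reading y takes A from 5 back to 5, so every xyⁱz is accepted.
Since A has 6 states, any run of length ≥ 6 visits 6+1 states, so by pigeonhole some state repeats within the first 6 steps — that repeat gives the pumpable loop.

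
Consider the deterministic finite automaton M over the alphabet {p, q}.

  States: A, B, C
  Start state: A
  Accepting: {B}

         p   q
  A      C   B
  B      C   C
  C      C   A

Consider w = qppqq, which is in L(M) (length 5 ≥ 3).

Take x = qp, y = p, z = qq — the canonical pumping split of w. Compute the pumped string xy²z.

xy^2z = qp·p·p·qq = qpppqq.
Reading y = p takes M from C back to C, so after x·y·y the machine is still in C, and z then leads to the accepting state B. Hence qpppqq ∈ L(M).

qpppqq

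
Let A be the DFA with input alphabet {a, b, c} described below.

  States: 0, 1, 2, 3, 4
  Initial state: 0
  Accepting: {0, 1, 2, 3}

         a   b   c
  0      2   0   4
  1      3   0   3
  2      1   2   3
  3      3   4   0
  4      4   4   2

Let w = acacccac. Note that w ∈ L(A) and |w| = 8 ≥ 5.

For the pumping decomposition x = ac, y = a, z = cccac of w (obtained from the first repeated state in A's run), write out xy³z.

acaaacccac

xy^3z = ac·a·a·a·cccac = acaaacccac.
Reading y = a takes A from 3 back to 3, so after x·y·y·y the machine is still in 3, and z then leads to the accepting state 3. Hence acaaacccac ∈ L(A).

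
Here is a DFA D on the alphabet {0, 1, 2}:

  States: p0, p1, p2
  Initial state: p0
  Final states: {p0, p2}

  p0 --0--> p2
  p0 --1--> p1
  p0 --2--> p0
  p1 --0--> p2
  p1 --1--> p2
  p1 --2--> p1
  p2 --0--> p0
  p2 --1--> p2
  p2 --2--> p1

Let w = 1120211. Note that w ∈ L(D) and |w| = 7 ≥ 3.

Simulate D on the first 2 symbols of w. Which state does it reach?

p2

Run of D on the first 2 characters of w = 1 1:
  step 0: p0  (start)
  step 1: p1  (read 1: p0→p1)
  step 2: p2  (read 1: p1→p2)

After reading 2 characters, D is in state p2.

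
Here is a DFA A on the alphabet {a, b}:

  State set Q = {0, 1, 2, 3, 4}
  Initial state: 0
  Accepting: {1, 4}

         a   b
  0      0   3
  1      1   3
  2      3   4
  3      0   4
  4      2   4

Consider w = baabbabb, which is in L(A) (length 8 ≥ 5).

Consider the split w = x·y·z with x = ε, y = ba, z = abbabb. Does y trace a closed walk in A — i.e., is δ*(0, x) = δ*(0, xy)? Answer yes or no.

yes

State sequence: 0 -b-> 3 -a-> 0

After x (step 0): 0. After xy (step 2): 0.
They match, so y = ba drives A around a cycle from 0 back to itself; pumping y any number of times keeps A in 0 before reading z, and xyⁱz ∈ L(A) for every i ≥ 0.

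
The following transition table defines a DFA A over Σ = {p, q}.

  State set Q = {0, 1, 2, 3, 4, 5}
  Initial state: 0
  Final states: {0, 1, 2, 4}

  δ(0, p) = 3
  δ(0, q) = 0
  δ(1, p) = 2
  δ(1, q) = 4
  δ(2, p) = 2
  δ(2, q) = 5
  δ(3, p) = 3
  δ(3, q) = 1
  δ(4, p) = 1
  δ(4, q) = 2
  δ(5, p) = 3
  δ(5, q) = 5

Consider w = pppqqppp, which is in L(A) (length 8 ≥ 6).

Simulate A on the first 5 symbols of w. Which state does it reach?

4

State sequence: 0 -p-> 3 -p-> 3 -p-> 3 -q-> 1 -q-> 4

After reading 5 characters, A is in state 4.
(This kind of state-tracing is the core of the pumping-lemma construction: with 6 states, pigeonhole forces a repeat within the first 6 steps.)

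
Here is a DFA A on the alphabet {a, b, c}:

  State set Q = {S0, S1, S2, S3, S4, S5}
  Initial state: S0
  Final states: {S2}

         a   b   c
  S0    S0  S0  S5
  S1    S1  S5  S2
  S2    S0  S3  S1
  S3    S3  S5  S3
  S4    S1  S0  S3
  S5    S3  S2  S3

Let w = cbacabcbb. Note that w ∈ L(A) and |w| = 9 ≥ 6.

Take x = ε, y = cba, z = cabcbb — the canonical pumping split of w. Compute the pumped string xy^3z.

cbacbacbacabcbb

xy^3z = ε·cba·cba·cba·cabcbb = cbacbacbacabcbb.
Reading y = cba takes A from S0 back to S0, so after x·y·y·y the machine is still in S0, and z then leads to the accepting state S2. Hence cbacbacbacabcbb ∈ L(A).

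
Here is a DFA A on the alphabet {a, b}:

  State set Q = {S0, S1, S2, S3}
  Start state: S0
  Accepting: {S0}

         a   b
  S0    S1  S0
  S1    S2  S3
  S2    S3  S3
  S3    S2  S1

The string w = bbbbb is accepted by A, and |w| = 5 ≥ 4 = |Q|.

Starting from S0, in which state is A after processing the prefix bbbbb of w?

Run of A on the first 5 characters of w = b b b b b:
  step 0: S0  (start)
  step 1: S0  (read b: S0→S0)
  step 2: S0  (read b: S0→S0)
  step 3: S0  (read b: S0→S0)
  step 4: S0  (read b: S0→S0)
  step 5: S0  (read b: S0→S0)

After reading 5 characters, A is in state S0.
(This kind of state-tracing is the core of the pumping-lemma construction: with 4 states, pigeonhole forces a repeat within the first 4 steps.)

S0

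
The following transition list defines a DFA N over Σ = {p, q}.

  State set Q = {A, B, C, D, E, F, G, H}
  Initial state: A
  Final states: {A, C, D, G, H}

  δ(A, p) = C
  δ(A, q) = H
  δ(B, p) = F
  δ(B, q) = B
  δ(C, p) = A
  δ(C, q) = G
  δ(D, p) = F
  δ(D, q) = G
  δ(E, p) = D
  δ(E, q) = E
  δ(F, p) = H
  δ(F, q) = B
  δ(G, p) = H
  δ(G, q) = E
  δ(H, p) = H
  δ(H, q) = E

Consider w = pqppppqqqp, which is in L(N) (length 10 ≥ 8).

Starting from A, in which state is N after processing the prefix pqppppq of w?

State sequence: A -p-> C -q-> G -p-> H -p-> H -p-> H -p-> H -q-> E

After reading 7 characters, N is in state E.
(This kind of state-tracing is the core of the pumping-lemma construction: with 8 states, pigeonhole forces a repeat within the first 8 steps.)

E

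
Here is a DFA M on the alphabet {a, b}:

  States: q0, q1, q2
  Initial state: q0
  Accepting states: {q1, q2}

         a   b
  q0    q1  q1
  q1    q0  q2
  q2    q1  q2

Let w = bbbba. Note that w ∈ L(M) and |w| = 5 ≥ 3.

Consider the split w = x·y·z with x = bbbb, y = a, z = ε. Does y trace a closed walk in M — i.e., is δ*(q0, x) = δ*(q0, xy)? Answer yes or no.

State sequence: q0 -b-> q1 -b-> q2 -b-> q2 -b-> q2 -a-> q1

After x (step 4): q2. After xy (step 5): q1.
They differ (q2 ≠ q1), so y is not a cycle from the state after x; this split is not the one the pumping-lemma construction produces, and pumping y need not keep the string in L(M).

no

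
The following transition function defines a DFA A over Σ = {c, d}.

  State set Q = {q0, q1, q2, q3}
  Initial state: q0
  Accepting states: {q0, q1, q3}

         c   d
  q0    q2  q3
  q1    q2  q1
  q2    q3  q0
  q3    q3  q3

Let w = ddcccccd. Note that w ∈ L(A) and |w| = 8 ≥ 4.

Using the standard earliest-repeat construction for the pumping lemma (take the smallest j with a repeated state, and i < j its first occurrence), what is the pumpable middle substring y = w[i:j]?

Run of A on w = d d c c c c c d:
  step 0: q0  (start)
  step 1: q3  (read d: q0→q3)
  step 2: q3  (read d: q3→q3)   ← first repeat (q3 seen earlier)
  step 3: q3  (read c: q3→q3)
  step 4: q3  (read c: q3→q3)
  step 5: q3  (read c: q3→q3)
  step 6: q3  (read c: q3→q3)
  step 7: q3  (read c: q3→q3)
  step 8: q3  (read d: q3→q3)

So i = 1, j = 2, giving x = w[0:1] = d, y = w[1:2] = d, z = w[2:8] = cccccd.
Check: |xy| = 2 ≤ 4 and |y| = 1 ≥ 1. Reading y takes A from q3 back to q3, so every xyⁱz is accepted.

d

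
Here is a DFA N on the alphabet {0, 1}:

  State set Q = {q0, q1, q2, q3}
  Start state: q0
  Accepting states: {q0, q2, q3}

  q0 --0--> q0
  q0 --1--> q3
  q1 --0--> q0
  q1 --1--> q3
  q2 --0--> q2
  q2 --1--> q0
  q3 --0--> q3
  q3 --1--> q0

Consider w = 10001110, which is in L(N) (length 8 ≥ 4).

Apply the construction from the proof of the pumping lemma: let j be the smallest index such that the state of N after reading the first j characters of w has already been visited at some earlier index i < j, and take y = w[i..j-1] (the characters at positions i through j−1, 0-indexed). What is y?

0

Run of N on w = 1 0 0 0 1 1 1 0:
  step 0: q0  (start)
  step 1: q3  (read 1: q0→q3)
  step 2: q3  (read 0: q3→q3)   ← first repeat (q3 seen earlier)
  step 3: q3  (read 0: q3→q3)
  step 4: q3  (read 0: q3→q3)
  step 5: q0  (read 1: q3→q0)
  step 6: q3  (read 1: q0→q3)
  step 7: q0  (read 1: q3→q0)
  step 8: q0  (read 0: q0→q0)

So i = 1, j = 2, giving x = w[0:1] = 1, y = w[1:2] = 0, z = w[2:8] = 001110.
Check: |xy| = 2 ≤ 4 and |y| = 1 ≥ 1. Reading y takes N from q3 back to q3, so every xyⁱz is accepted.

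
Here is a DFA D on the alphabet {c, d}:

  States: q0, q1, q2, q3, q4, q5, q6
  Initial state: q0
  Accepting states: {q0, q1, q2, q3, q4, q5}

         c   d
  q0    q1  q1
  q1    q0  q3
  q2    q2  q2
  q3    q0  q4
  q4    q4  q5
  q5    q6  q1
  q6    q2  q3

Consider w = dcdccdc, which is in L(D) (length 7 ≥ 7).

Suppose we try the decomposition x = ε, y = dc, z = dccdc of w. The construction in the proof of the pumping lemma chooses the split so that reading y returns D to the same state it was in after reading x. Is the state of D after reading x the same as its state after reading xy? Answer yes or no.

yes

Run of D on the first 2 characters of w = d c:
  step 0: q0  (start)
  step 1: q1  (read d: q0→q1)
  step 2: q0  (read c: q1→q0)

After x (step 0): q0. After xy (step 2): q0.
They match, so y = dc drives D around a cycle from q0 back to itself; pumping y any number of times keeps D in q0 before reading z, and xyⁱz ∈ L(D) for every i ≥ 0.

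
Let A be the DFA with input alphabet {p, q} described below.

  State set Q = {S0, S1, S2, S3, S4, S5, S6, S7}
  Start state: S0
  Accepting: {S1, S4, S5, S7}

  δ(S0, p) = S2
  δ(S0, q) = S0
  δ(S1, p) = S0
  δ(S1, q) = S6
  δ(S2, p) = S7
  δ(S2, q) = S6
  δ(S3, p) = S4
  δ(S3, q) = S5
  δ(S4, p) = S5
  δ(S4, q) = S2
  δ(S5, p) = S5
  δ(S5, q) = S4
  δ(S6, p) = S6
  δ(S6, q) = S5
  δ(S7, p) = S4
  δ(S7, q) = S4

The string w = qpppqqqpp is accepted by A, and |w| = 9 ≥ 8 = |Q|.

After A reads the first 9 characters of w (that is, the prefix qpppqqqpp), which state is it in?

S5

Run of A on the first 9 characters of w = q p p p q q q p p:
  step 0: S0  (start)
  step 1: S0  (read q: S0→S0)
  step 2: S2  (read p: S0→S2)
  step 3: S7  (read p: S2→S7)
  step 4: S4  (read p: S7→S4)
  step 5: S2  (read q: S4→S2)
  step 6: S6  (read q: S2→S6)
  step 7: S5  (read q: S6→S5)
  step 8: S5  (read p: S5→S5)
  step 9: S5  (read p: S5→S5)

After reading 9 characters, A is in state S5.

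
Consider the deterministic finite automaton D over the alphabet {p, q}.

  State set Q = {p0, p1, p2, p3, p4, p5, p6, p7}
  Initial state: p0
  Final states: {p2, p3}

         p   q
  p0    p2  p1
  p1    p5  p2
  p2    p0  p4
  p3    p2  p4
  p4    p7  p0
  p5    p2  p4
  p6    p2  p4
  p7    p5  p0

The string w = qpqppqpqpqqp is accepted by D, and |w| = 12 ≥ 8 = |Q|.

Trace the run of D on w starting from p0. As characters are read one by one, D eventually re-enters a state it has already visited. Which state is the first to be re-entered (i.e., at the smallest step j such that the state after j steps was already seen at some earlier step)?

Run of D on w = q p q p p q p q p q q p:
  step 0: p0  (start)
  step 1: p1  (read q: p0→p1)
  step 2: p5  (read p: p1→p5)
  step 3: p4  (read q: p5→p4)
  step 4: p7  (read p: p4→p7)
  step 5: p5  (read p: p7→p5)   ← first repeat (p5 seen earlier)
  step 6: p4  (read q: p5→p4)
  step 7: p7  (read p: p4→p7)
  step 8: p0  (read q: p7→p0)
  step 9: p2  (read p: p0→p2)
  step 10: p4  (read q: p2→p4)
  step 11: p0  (read q: p4→p0)
  step 12: p2  (read p: p0→p2)

The earliest repeat is at step j = 5: D is in p5, which it already visited at step i = 2.

p5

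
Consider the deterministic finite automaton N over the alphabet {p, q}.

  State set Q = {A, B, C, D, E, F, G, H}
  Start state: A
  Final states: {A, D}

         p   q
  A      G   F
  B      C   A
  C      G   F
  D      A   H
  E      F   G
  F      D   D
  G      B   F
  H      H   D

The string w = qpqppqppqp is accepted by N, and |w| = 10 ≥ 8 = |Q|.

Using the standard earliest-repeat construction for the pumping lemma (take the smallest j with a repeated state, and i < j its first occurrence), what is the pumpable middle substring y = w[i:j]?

State sequence: A -q-> F -p-> D -q-> H -p-> H -p-> H -q-> D -p-> A -p-> G -q-> F -p-> D
First repeat at step 4: H was already visited.

So i = 3, j = 4, giving x = w[0:3] = qpq, y = w[3:4] = p, z = w[4:10] = pqppqp.
Check: |xy| = 4 ≤ 8 and |y| = 1 ≥ 1. Reading y takes N from H back to H, so every xyⁱz is accepted.

p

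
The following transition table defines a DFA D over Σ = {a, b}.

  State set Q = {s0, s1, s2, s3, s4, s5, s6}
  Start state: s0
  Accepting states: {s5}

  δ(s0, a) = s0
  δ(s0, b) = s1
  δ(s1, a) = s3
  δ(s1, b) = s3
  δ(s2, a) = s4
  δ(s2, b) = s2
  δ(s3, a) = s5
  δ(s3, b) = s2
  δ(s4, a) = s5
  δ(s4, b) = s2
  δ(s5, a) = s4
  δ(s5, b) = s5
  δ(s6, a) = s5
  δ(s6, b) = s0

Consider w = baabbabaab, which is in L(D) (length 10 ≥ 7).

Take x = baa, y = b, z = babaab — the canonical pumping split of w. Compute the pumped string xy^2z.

xy^2z = baa·b·b·babaab = baabbbabaab.
Reading y = b takes D from s5 back to s5, so after x·y·y the machine is still in s5, and z then leads to the accepting state s5. Hence baabbbabaab ∈ L(D).

baabbbabaab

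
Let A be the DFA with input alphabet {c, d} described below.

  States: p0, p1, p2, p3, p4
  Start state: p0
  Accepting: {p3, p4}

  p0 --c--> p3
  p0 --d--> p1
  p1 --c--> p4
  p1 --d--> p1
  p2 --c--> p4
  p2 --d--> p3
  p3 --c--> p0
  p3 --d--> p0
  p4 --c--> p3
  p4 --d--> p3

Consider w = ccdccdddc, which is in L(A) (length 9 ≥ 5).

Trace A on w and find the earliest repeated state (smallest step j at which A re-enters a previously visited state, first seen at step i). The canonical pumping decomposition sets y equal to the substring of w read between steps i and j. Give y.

State sequence: p0 -c-> p3 -c-> p0 -d-> p1 -c-> p4 -c-> p3 -d-> p0 -d-> p1 -d-> p1 -c-> p4
First repeat at step 2: p0 was already visited.

So i = 0, j = 2, giving x = w[0:0] = ε, y = w[0:2] = cc, z = w[2:9] = dccdddc.
Check: |xy| = 2 ≤ 5 and |y| = 2 ≥ 1. Reading y takes A from p0 back to p0, so every xyⁱz is accepted.
Since A has 5 states, any run of length ≥ 5 visits 5+1 states, so by pigeonhole some state repeats within the first 5 steps — that repeat gives the pumpable loop.

cc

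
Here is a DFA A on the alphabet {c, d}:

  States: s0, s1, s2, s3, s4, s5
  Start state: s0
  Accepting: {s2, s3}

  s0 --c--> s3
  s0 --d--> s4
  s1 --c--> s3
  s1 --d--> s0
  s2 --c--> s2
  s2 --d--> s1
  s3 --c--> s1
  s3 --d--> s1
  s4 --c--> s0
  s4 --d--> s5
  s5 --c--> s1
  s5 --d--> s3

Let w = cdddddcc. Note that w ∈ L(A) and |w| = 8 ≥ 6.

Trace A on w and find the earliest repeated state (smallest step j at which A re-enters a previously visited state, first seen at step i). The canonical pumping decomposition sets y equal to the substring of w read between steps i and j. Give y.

cdd

State sequence: s0 -c-> s3 -d-> s1 -d-> s0 -d-> s4 -d-> s5 -d-> s3 -c-> s1 -c-> s3
First repeat at step 3: s0 was already visited.

So i = 0, j = 3, giving x = w[0:0] = ε, y = w[0:3] = cdd, z = w[3:8] = dddcc.
Check: |xy| = 3 ≤ 6 and |y| = 3 ≥ 1. Reading y takes A from s0 back to s0, so every xyⁱz is accepted.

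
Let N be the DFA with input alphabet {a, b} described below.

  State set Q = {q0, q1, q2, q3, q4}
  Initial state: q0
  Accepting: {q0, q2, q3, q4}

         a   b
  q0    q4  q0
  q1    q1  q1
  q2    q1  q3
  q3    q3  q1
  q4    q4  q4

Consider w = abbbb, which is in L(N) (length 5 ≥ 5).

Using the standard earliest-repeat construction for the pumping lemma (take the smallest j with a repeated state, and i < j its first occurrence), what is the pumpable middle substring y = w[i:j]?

Run of N on w = a b b b b:
  step 0: q0  (start)
  step 1: q4  (read a: q0→q4)
  step 2: q4  (read b: q4→q4)   ← first repeat (q4 seen earlier)
  step 3: q4  (read b: q4→q4)
  step 4: q4  (read b: q4→q4)
  step 5: q4  (read b: q4→q4)

So i = 1, j = 2, giving x = w[0:1] = a, y = w[1:2] = b, z = w[2:5] = bbb.
Check: |xy| = 2 ≤ 5 and |y| = 1 ≥ 1. Reading y takes N from q4 back to q4, so every xyⁱz is accepted.

b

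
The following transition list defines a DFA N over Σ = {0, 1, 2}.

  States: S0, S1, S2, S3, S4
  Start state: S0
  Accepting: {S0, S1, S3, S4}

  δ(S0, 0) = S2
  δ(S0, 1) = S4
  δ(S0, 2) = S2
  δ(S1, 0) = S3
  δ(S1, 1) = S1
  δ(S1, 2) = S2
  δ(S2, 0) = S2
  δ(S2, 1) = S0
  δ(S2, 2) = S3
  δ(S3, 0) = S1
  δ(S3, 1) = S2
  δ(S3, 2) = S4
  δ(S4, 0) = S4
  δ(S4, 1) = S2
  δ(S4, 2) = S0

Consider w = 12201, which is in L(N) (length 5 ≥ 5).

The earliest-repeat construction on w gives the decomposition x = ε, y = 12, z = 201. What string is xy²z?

1212201

xy^2z = ε·12·12·201 = 1212201.
Reading y = 12 takes N from S0 back to S0, so after x·y·y the machine is still in S0, and z then leads to the accepting state S0. Hence 1212201 ∈ L(N).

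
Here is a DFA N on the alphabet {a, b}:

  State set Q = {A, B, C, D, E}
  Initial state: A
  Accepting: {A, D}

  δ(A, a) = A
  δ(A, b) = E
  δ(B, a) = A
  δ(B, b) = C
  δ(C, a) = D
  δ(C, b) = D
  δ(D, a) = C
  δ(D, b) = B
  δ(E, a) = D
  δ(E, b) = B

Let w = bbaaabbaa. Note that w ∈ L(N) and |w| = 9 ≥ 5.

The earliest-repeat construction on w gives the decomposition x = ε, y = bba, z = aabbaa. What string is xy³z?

bbabbabbaaabbaa

xy^3z = ε·bba·bba·bba·aabbaa = bbabbabbaaabbaa.
Reading y = bba takes N from A back to A, so after x·y·y·y the machine is still in A, and z then leads to the accepting state A. Hence bbabbabbaaabbaa ∈ L(N).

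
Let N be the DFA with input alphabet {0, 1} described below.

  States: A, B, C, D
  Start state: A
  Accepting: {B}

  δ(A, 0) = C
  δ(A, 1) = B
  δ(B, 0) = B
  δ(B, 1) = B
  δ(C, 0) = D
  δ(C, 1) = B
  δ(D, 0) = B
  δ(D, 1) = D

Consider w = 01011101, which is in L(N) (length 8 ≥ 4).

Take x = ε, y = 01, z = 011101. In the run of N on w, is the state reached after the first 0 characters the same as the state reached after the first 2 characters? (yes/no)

State sequence: A -0-> C -1-> B

After x (step 0): A. After xy (step 2): B.
They differ (A ≠ B), so y is not a cycle from the state after x; this split is not the one the pumping-lemma construction produces, and pumping y need not keep the string in L(N).

no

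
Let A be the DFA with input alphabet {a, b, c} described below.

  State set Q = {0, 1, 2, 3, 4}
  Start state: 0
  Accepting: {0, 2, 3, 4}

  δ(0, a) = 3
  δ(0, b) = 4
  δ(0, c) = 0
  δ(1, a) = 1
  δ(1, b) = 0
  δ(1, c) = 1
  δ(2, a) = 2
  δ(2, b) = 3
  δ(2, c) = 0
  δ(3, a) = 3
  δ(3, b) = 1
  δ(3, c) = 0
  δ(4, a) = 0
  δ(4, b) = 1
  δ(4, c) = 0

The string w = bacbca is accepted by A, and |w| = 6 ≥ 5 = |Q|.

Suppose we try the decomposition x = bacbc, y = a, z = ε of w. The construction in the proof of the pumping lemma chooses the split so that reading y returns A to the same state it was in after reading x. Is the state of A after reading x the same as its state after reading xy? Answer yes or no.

no

Run of A on the first 6 characters of w = b a c b c a:
  step 0: 0  (start)
  step 1: 4  (read b: 0→4)
  step 2: 0  (read a: 4→0)
  step 3: 0  (read c: 0→0)
  step 4: 4  (read b: 0→4)
  step 5: 0  (read c: 4→0)
  step 6: 3  (read a: 0→3)

After x (step 5): 0. After xy (step 6): 3.
They differ (0 ≠ 3), so y is not a cycle from the state after x; this split is not the one the pumping-lemma construction produces, and pumping y need not keep the string in L(A).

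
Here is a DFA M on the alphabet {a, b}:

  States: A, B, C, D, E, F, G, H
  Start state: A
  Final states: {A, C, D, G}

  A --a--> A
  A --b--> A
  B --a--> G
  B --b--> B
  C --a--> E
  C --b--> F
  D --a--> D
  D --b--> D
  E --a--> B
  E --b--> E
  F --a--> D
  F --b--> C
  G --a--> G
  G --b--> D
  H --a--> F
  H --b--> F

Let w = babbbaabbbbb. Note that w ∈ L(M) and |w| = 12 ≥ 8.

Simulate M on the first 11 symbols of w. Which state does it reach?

State sequence: A -b-> A -a-> A -b-> A -b-> A -b-> A -a-> A -a-> A -b-> A -b-> A -b-> A -b-> A

After reading 11 characters, M is in state A.

A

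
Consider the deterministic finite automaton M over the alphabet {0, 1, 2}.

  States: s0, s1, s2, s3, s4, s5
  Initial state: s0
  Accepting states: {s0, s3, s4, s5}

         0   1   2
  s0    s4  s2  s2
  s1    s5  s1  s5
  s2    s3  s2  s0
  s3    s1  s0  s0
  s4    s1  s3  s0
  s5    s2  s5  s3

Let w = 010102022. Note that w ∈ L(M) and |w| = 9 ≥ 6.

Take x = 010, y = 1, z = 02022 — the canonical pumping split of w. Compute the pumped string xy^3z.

xy^3z = 010·1·1·1·02022 = 01011102022.
Reading y = 1 takes M from s1 back to s1, so after x·y·y·y the machine is still in s1, and z then leads to the accepting state s3. Hence 01011102022 ∈ L(M).

01011102022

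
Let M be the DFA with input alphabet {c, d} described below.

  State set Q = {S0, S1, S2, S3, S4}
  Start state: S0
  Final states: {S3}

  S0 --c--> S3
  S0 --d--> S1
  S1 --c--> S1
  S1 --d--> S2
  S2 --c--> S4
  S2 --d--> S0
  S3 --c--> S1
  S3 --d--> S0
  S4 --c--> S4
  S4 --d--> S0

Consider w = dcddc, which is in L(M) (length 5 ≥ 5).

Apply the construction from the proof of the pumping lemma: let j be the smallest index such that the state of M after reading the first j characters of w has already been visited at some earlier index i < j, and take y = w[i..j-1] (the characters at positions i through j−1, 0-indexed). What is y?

State sequence: S0 -d-> S1 -c-> S1 -d-> S2 -d-> S0 -c-> S3
First repeat at step 2: S1 was already visited.

So i = 1, j = 2, giving x = w[0:1] = d, y = w[1:2] = c, z = w[2:5] = ddc.
Check: |xy| = 2 ≤ 5 and |y| = 1 ≥ 1. Reading y takes M from S1 back to S1, so every xyⁱz is accepted.

c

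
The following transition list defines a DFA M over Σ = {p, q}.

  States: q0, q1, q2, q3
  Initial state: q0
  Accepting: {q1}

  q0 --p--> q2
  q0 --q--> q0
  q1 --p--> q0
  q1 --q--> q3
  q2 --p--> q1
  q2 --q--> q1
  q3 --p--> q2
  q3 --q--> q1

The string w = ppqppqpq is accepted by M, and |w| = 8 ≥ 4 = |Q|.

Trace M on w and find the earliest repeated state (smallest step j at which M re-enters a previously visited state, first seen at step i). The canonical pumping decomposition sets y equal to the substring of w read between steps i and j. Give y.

pqp

State sequence: q0 -p-> q2 -p-> q1 -q-> q3 -p-> q2 -p-> q1 -q-> q3 -p-> q2 -q-> q1
First repeat at step 4: q2 was already visited.

So i = 1, j = 4, giving x = w[0:1] = p, y = w[1:4] = pqp, z = w[4:8] = pqpq.
Check: |xy| = 4 ≤ 4 and |y| = 3 ≥ 1. Reading y takes M from q2 back to q2, so every xyⁱz is accepted.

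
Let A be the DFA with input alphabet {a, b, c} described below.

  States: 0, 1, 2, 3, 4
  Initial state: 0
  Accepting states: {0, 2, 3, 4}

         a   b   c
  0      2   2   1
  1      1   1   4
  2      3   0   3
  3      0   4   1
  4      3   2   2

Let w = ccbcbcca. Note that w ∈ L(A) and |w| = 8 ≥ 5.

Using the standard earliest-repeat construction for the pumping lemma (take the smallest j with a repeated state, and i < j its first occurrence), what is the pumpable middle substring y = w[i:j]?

bcb

State sequence: 0 -c-> 1 -c-> 4 -b-> 2 -c-> 3 -b-> 4 -c-> 2 -c-> 3 -a-> 0
First repeat at step 5: 4 was already visited.

So i = 2, j = 5, giving x = w[0:2] = cc, y = w[2:5] = bcb, z = w[5:8] = cca.
Check: |xy| = 5 ≤ 5 and |y| = 3 ≥ 1. Reading y takes A from 4 back to 4, so every xyⁱz is accepted.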